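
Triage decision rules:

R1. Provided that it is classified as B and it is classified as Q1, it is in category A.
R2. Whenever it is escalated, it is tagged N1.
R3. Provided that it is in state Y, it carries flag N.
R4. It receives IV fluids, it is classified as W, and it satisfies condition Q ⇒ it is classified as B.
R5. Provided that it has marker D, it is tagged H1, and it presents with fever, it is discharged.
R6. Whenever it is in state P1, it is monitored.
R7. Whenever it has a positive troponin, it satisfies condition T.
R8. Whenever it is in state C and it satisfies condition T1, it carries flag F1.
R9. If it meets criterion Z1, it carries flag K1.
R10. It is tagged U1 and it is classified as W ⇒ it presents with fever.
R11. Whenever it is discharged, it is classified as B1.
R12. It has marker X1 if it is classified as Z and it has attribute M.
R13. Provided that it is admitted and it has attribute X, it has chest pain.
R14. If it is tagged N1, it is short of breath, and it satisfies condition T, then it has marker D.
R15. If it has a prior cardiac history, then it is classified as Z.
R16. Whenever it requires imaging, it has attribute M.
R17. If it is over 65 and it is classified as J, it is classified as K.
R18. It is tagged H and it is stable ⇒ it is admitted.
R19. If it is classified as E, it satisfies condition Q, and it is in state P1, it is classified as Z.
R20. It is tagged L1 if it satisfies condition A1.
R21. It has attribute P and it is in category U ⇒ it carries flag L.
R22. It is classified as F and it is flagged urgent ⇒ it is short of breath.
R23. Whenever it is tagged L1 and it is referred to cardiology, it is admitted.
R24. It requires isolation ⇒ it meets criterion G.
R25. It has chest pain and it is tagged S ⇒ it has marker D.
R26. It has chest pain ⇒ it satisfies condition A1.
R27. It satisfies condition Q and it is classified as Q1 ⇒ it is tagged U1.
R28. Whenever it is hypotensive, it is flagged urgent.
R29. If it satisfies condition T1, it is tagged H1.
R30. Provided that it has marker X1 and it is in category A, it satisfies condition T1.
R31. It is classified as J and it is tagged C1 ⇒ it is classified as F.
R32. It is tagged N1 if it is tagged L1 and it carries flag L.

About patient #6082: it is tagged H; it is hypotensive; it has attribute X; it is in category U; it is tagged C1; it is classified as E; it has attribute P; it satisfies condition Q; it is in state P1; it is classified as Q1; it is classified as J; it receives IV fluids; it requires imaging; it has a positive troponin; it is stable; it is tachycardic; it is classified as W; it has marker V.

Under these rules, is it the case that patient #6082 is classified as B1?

Yes

By R4 (it receives IV fluids, it is classified as W, it satisfies condition Q): it is classified as B.
By R7 (it has a positive troponin): it satisfies condition T.
By R16 (it requires imaging): it has attribute M.
By R18 (it is tagged H, it is stable): it is admitted.
By R19 (it is classified as E, it satisfies condition Q, it is in state P1): it is classified as Z.
By R21 (it has attribute P, it is in category U): it carries flag L.
By R27 (it satisfies condition Q, it is classified as Q1): it is tagged U1.
By R28 (it is hypotensive): it is flagged urgent.
By R31 (it is classified as J, it is tagged C1): it is classified as F.
By R1 (it is classified as B, it is classified as Q1): it is in category A.
By R10 (it is tagged U1, it is classified as W): it presents with fever.
By R12 (it is classified as Z, it has attribute M): it has marker X1.
By R13 (it is admitted, it has attribute X): it has chest pain.
By R22 (it is classified as F, it is flagged urgent): it is short of breath.
By R26 (it has chest pain): it satisfies condition A1.
By R30 (it has marker X1, it is in category A): it satisfies condition T1.
By R20 (it satisfies condition A1): it is tagged L1.
By R29 (it satisfies condition T1): it is tagged H1.
By R32 (it is tagged L1, it carries flag L): it is tagged N1.
By R14 (it is tagged N1, it is short of breath, it satisfies condition T): it has marker D.
By R5 (it has marker D, it is tagged H1, it presents with fever): it is discharged.
By R11 (it is discharged): it is classified as B1.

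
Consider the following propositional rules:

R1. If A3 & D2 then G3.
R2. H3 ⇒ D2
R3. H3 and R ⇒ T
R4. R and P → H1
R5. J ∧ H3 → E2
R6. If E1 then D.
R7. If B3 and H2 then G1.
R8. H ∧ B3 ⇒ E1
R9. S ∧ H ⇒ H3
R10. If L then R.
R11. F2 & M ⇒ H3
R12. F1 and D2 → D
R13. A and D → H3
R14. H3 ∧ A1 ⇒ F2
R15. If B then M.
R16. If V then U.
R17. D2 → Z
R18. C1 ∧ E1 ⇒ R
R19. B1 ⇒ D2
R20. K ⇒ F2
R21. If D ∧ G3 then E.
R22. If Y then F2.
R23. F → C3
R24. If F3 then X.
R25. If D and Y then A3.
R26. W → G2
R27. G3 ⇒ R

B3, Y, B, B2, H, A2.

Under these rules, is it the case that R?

E1  (by R8: H, B3)
M  (by R15: B)
F2  (by R22: Y)
D  (by R6: E1)
H3  (by R11: F2, M)
A3  (by R25: D, Y)
D2  (by R2: H3)
G3  (by R1: A3, D2)
R  (by R27: G3)

Yes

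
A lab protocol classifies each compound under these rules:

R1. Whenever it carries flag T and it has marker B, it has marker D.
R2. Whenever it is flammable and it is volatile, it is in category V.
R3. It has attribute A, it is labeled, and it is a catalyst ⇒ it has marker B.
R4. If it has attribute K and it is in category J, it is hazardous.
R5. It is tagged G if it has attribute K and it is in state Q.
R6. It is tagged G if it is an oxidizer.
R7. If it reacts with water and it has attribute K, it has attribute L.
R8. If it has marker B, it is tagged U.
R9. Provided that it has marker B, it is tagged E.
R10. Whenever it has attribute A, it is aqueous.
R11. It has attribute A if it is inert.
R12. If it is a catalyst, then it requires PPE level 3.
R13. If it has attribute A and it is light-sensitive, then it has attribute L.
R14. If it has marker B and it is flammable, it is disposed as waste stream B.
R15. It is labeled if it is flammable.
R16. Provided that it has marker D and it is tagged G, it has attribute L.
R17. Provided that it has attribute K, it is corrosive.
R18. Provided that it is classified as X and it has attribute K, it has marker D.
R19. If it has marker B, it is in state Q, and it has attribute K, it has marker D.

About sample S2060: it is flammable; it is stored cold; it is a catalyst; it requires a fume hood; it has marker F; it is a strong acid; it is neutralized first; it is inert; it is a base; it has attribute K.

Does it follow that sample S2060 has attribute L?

No

Forward chaining from the given facts derives: has attribute A, requires PPE level 3, is labeled, is corrosive, has marker B, is tagged U, is tagged E, is aqueous, is disposed as waste stream B.
Rules concluding "it has attribute L": R7 needs "it reacts with water"; R13 needs "it is light-sensitive"; R16 needs "it has marker D" — none of these are established.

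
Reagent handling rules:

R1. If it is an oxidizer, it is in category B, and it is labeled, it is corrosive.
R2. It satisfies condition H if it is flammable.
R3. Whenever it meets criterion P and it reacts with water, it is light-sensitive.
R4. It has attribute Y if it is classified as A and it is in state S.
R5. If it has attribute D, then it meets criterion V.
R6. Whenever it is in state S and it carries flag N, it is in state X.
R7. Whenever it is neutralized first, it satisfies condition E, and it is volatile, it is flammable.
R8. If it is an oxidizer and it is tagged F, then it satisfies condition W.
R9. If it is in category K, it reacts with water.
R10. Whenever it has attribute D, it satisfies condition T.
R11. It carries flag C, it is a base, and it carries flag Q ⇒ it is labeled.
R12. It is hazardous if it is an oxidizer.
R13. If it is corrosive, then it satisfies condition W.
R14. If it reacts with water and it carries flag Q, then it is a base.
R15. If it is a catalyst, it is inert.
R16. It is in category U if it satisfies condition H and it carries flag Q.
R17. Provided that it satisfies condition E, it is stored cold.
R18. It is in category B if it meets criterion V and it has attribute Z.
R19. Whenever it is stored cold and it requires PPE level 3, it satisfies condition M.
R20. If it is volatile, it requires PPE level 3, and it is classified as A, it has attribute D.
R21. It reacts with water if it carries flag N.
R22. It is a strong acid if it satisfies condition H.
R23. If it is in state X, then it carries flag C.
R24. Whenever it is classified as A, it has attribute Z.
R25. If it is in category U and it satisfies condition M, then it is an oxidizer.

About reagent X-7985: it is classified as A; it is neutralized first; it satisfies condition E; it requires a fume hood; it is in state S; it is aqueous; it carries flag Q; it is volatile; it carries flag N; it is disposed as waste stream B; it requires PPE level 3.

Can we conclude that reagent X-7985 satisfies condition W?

Yes

By R6 (it is in state S, it carries flag N): it is in state X.
By R7 (it is neutralized first, it satisfies condition E, it is volatile): it is flammable.
By R17 (it satisfies condition E): it is stored cold.
By R19 (it is stored cold, it requires PPE level 3): it satisfies condition M.
By R20 (it is volatile, it requires PPE level 3, it is classified as A): it has attribute D.
By R21 (it carries flag N): it reacts with water.
By R23 (it is in state X): it carries flag C.
By R24 (it is classified as A): it has attribute Z.
By R2 (it is flammable): it satisfies condition H.
By R5 (it has attribute D): it meets criterion V.
By R14 (it reacts with water, it carries flag Q): it is a base.
By R16 (it satisfies condition H, it carries flag Q): it is in category U.
By R18 (it meets criterion V, it has attribute Z): it is in category B.
By R25 (it is in category U, it satisfies condition M): it is an oxidizer.
By R11 (it carries flag C, it is a base, it carries flag Q): it is labeled.
By R1 (it is an oxidizer, it is in category B, it is labeled): it is corrosive.
By R13 (it is corrosive): it satisfies condition W.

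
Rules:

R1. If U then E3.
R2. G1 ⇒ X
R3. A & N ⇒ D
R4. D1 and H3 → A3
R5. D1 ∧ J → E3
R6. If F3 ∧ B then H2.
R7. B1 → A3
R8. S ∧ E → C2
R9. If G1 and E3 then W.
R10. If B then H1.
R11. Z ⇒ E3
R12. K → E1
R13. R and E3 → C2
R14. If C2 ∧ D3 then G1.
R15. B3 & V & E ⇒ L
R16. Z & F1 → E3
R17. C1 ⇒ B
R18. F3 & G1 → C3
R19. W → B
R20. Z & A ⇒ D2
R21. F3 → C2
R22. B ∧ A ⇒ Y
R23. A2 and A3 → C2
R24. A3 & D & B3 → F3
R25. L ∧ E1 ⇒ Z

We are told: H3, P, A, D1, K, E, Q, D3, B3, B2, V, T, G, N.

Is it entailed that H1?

D  (by R3: A, N)
A3  (by R4: D1, H3)
E1  (by R12: K)
L  (by R15: B3, V, E)
F3  (by R24: A3, D, B3)
Z  (by R25: L, E1)
E3  (by R11: Z)
C2  (by R21: F3)
G1  (by R14: C2, D3)
W  (by R9: G1, E3)
B  (by R19: W)
H1  (by R10: B)

Yes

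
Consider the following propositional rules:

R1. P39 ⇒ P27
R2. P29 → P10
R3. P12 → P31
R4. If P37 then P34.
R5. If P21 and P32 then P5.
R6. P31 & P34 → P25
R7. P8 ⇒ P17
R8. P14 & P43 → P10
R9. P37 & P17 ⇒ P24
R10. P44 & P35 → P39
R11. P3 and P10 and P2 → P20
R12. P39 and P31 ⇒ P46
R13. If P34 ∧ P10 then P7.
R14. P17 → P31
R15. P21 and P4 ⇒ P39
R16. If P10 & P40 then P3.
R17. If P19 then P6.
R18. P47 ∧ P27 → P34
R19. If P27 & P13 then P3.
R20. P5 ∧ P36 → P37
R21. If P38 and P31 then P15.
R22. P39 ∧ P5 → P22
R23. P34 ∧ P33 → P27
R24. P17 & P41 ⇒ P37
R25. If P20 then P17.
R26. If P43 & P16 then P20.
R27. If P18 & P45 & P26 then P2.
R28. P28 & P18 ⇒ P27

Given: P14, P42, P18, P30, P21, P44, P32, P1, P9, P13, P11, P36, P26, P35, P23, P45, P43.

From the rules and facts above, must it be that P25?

P5  (by R5: P21, P32)
P10  (by R8: P14, P43)
P39  (by R10: P44, P35)
P37  (by R20: P5, P36)
P2  (by R27: P18, P45, P26)
P27  (by R1: P39)
P34  (by R4: P37)
P3  (by R19: P27, P13)
P20  (by R11: P3, P10, P2)
P17  (by R25: P20)
P31  (by R14: P17)
P25  (by R6: P31, P34)

Yes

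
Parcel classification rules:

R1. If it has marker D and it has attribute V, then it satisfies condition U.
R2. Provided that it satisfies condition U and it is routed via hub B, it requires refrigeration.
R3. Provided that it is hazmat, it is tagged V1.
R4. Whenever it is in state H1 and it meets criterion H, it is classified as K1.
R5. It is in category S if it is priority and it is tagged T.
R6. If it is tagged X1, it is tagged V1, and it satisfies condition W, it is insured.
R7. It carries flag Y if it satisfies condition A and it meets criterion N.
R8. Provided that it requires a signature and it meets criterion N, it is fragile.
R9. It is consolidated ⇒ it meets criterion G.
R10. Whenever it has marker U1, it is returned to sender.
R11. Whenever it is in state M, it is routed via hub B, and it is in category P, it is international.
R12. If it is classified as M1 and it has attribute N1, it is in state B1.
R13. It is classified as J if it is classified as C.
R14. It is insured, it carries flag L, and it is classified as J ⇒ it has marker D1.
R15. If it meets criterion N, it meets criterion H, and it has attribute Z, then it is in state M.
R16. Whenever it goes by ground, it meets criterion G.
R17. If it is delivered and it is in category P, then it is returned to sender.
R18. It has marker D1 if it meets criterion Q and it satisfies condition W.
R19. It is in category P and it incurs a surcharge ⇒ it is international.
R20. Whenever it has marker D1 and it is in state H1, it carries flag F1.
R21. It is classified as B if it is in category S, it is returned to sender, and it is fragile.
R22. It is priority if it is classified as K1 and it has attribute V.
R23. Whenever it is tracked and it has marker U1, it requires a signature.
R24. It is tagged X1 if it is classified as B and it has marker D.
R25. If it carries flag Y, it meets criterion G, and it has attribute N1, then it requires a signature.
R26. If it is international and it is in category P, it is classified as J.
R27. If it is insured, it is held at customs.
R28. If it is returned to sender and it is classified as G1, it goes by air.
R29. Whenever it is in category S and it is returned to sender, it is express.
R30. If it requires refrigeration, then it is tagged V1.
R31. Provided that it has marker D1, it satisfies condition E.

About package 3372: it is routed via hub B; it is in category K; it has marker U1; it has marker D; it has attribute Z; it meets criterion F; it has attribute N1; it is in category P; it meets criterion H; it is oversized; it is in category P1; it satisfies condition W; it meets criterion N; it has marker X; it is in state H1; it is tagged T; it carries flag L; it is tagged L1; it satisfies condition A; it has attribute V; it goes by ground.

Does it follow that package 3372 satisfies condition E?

By R1 (it has marker D, it has attribute V): it satisfies condition U.
By R2 (it satisfies condition U, it is routed via hub B): it requires refrigeration.
By R4 (it is in state H1, it meets criterion H): it is classified as K1.
By R7 (it satisfies condition A, it meets criterion N): it carries flag Y.
By R10 (it has marker U1): it is returned to sender.
By R15 (it meets criterion N, it meets criterion H, it has attribute Z): it is in state M.
By R16 (it goes by ground): it meets criterion G.
By R22 (it is classified as K1, it has attribute V): it is priority.
By R25 (it carries flag Y, it meets criterion G, it has attribute N1): it requires a signature.
By R30 (it requires refrigeration): it is tagged V1.
By R5 (it is priority, it is tagged T): it is in category S.
By R8 (it requires a signature, it meets criterion N): it is fragile.
By R11 (it is in state M, it is routed via hub B, it is in category P): it is international.
By R21 (it is in category S, it is returned to sender, it is fragile): it is classified as B.
By R24 (it is classified as B, it has marker D): it is tagged X1.
By R26 (it is international, it is in category P): it is classified as J.
By R6 (it is tagged X1, it is tagged V1, it satisfies condition W): it is insured.
By R14 (it is insured, it carries flag L, it is classified as J): it has marker D1.
By R31 (it has marker D1): it satisfies condition E.

Yes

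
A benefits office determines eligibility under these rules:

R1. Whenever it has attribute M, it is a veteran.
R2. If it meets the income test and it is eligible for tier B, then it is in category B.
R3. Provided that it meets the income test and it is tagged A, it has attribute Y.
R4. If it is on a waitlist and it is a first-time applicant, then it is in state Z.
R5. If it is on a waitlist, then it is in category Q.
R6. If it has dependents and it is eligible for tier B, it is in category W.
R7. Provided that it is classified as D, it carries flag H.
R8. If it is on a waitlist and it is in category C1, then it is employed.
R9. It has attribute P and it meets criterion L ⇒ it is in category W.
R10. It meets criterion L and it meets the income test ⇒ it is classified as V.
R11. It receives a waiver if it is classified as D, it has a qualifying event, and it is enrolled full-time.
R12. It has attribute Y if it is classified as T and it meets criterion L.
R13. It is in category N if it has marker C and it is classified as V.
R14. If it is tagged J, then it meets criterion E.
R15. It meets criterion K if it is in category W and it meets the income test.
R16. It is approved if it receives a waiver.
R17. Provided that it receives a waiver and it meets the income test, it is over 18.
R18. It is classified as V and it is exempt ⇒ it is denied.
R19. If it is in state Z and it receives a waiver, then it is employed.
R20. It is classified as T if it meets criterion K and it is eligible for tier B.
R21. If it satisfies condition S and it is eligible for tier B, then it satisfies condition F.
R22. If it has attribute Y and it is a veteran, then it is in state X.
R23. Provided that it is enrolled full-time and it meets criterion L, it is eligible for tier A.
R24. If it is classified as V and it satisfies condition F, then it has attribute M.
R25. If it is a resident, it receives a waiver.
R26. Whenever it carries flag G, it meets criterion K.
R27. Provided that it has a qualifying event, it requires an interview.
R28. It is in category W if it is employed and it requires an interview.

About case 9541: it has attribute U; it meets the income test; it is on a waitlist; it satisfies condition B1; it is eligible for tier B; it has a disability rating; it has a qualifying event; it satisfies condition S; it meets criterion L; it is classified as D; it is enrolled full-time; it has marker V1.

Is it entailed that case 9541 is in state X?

No

Forward chaining from the given facts derives: is in category B, is in category Q, carries flag H, is classified as V, receives a waiver, is approved, is over 18, satisfies condition F, is eligible for tier A, has attribute M, requires an interview, is a veteran.
The only rule concluding "it is in state X" is R22, which needs "it has attribute Y"; that is never established.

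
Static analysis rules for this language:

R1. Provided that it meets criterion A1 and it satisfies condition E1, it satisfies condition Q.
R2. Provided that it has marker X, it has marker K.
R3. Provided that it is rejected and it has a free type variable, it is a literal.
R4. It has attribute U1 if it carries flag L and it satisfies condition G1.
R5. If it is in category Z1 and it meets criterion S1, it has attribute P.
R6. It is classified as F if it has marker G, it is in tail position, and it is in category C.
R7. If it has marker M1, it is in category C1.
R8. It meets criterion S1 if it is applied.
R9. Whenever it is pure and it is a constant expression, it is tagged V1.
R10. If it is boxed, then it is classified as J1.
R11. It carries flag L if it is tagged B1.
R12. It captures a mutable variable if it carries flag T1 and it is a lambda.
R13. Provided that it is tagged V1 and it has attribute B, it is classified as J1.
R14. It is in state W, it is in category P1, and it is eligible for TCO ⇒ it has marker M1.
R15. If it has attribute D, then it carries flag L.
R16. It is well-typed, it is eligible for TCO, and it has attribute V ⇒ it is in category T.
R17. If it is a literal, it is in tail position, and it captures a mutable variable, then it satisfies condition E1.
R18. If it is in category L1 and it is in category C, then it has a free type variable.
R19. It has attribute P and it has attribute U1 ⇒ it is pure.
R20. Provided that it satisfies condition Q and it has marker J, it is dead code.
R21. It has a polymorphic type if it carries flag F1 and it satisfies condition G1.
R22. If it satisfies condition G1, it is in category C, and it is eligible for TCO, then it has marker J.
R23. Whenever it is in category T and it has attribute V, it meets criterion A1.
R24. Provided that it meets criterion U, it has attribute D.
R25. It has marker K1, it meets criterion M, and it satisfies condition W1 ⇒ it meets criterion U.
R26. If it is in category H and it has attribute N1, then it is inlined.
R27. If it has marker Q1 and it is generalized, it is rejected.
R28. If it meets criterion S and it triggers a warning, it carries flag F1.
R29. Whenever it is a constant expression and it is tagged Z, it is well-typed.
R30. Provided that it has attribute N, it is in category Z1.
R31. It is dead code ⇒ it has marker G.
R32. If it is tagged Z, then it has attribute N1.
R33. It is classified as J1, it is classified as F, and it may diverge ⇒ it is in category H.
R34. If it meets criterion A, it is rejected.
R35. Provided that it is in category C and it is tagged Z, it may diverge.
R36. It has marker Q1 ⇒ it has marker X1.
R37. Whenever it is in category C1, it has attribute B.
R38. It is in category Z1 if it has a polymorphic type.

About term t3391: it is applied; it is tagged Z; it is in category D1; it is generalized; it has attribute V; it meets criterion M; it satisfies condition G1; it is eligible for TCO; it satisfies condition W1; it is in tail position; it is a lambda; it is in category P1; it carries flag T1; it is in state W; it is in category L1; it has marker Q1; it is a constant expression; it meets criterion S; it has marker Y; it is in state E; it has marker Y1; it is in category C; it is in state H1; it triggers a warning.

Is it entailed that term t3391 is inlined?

Forward chaining from the given facts derives: meets criterion S1, captures a mutable variable, has marker M1, has a free type variable, has marker J, is rejected, carries flag F1, is well-typed, has attribute N1, may diverge, has marker X1, is a literal, is in category C1, is in category T, satisfies condition E1, has a polymorphic type, meets criterion A1, has attribute B, is in category Z1, satisfies condition Q, has attribute P, is dead code, has marker G, is classified as F.
The only rule concluding "it is inlined" is R26, which needs "it is in category H"; that is never established.

No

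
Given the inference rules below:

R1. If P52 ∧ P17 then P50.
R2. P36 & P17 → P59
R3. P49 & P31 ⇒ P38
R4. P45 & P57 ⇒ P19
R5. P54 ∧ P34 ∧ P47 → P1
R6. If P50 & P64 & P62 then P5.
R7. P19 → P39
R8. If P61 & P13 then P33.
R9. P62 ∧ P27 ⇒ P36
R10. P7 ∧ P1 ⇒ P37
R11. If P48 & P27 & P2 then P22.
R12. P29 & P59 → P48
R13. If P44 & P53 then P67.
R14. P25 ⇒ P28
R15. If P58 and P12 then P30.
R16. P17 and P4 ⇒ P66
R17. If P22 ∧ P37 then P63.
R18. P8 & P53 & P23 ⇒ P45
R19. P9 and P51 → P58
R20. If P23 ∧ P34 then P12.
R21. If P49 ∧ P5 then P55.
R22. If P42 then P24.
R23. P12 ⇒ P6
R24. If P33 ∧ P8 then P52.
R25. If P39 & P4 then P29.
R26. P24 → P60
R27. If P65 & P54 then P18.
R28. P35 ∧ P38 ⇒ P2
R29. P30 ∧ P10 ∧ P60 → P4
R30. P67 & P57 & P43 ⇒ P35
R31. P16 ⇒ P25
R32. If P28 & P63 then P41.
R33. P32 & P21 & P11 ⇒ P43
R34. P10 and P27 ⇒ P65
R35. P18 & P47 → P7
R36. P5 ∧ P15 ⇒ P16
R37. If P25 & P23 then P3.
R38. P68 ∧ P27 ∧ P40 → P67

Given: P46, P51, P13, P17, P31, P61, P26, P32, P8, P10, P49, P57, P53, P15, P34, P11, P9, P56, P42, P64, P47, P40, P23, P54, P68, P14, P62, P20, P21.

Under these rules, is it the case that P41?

Forward chaining from the given facts derives: P38, P1, P33, P45, P58, P12, P24, P6, P52, P60, P43, P50, P19, P5, P39, P30, P55, P4, P16, P66, P29, P25, P3, P28.
The only rule concluding P41 is R32, which needs P63; that is never established.

No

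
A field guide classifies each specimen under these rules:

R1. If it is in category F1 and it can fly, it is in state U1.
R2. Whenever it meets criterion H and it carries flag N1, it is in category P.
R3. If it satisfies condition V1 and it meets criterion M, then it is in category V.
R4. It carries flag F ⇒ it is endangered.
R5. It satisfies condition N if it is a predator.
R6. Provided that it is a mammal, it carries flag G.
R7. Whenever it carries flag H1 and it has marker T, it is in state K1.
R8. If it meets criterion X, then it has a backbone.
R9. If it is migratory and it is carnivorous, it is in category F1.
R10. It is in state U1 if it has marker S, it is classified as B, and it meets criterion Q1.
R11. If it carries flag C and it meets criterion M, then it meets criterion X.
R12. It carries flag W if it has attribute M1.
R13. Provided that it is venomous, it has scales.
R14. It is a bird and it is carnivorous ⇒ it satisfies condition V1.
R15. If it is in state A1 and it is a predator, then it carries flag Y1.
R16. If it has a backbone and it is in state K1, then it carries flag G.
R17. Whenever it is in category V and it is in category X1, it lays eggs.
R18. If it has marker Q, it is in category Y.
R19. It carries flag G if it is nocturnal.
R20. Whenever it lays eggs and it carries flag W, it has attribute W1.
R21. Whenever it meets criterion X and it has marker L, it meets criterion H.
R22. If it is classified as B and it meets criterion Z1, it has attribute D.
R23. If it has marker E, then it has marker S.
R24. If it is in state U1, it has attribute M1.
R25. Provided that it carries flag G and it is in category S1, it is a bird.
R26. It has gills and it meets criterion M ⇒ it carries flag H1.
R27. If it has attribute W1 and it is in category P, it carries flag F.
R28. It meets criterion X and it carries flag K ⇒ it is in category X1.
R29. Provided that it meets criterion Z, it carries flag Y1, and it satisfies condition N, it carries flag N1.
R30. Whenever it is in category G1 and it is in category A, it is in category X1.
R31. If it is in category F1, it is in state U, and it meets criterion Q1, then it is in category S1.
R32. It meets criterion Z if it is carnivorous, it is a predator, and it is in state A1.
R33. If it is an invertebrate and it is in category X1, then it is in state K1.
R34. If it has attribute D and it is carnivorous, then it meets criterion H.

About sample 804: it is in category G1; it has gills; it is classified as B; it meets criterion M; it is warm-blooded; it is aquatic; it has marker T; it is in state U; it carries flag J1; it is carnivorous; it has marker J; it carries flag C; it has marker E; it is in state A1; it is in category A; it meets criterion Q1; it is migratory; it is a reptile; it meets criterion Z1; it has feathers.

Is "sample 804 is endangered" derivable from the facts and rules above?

Forward chaining from the given facts derives: is in category F1, meets criterion X, has attribute D, has marker S, carries flag H1, is in category X1, is in category S1, meets criterion H, is in state K1, has a backbone, is in state U1, carries flag G, has attribute M1, is a bird, carries flag W, satisfies condition V1, is in category V, lays eggs, has attribute W1.
The only rule concluding "it is endangered" is R4, which needs "it carries flag F"; that is never established.

No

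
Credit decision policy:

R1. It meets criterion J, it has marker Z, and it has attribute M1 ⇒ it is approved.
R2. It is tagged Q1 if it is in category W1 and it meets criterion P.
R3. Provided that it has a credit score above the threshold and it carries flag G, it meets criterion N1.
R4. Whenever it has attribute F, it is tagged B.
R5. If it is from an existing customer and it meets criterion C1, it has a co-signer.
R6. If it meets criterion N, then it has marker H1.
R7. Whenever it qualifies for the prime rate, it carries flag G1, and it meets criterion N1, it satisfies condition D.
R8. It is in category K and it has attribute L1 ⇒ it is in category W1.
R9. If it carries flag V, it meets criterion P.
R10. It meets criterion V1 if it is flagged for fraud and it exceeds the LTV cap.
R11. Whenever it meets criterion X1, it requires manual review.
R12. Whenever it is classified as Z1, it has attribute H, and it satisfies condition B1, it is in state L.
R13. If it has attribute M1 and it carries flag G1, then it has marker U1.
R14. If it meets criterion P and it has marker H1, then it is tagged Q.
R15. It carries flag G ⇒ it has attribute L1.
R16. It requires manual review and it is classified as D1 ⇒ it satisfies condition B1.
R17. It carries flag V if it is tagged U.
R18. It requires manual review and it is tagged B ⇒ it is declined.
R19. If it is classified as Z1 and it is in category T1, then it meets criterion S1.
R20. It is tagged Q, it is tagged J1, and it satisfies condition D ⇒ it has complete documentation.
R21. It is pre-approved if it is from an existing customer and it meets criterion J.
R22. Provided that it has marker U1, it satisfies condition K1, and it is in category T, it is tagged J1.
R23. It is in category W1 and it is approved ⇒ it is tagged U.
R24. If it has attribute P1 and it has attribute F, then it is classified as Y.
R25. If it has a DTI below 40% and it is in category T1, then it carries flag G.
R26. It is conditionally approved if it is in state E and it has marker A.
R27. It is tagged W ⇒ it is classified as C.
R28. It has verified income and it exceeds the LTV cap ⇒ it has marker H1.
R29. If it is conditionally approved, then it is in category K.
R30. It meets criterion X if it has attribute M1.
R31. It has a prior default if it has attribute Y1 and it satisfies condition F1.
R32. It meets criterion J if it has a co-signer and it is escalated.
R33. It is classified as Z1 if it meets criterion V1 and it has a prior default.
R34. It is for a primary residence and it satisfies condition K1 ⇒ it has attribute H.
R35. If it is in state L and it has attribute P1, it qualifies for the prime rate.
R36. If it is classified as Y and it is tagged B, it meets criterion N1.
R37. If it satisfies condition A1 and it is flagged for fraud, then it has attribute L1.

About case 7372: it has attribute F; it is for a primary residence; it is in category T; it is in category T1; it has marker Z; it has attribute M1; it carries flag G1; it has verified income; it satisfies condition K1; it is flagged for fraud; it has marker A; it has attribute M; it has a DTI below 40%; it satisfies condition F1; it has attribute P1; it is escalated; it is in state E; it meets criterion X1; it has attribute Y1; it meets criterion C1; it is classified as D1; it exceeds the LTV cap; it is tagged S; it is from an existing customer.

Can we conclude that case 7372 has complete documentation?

By R4 (it has attribute F): it is tagged B.
By R5 (it is from an existing customer, it meets criterion C1): it has a co-signer.
By R10 (it is flagged for fraud, it exceeds the LTV cap): it meets criterion V1.
By R11 (it meets criterion X1): it requires manual review.
By R13 (it has attribute M1, it carries flag G1): it has marker U1.
By R16 (it requires manual review, it is classified as D1): it satisfies condition B1.
By R22 (it has marker U1, it satisfies condition K1, it is in category T): it is tagged J1.
By R24 (it has attribute P1, it has attribute F): it is classified as Y.
By R25 (it has a DTI below 40%, it is in category T1): it carries flag G.
By R26 (it is in state E, it has marker A): it is conditionally approved.
By R28 (it has verified income, it exceeds the LTV cap): it has marker H1.
By R29 (it is conditionally approved): it is in category K.
By R31 (it has attribute Y1, it satisfies condition F1): it has a prior default.
By R32 (it has a co-signer, it is escalated): it meets criterion J.
By R33 (it meets criterion V1, it has a prior default): it is classified as Z1.
By R34 (it is for a primary residence, it satisfies condition K1): it has attribute H.
By R36 (it is classified as Y, it is tagged B): it meets criterion N1.
By R1 (it meets criterion J, it has marker Z, it has attribute M1): it is approved.
By R12 (it is classified as Z1, it has attribute H, it satisfies condition B1): it is in state L.
By R15 (it carries flag G): it has attribute L1.
By R35 (it is in state L, it has attribute P1): it qualifies for the prime rate.
By R7 (it qualifies for the prime rate, it carries flag G1, it meets criterion N1): it satisfies condition D.
By R8 (it is in category K, it has attribute L1): it is in category W1.
By R23 (it is in category W1, it is approved): it is tagged U.
By R17 (it is tagged U): it carries flag V.
By R9 (it carries flag V): it meets criterion P.
By R14 (it meets criterion P, it has marker H1): it is tagged Q.
By R20 (it is tagged Q, it is tagged J1, it satisfies condition D): it has complete documentation.

Yes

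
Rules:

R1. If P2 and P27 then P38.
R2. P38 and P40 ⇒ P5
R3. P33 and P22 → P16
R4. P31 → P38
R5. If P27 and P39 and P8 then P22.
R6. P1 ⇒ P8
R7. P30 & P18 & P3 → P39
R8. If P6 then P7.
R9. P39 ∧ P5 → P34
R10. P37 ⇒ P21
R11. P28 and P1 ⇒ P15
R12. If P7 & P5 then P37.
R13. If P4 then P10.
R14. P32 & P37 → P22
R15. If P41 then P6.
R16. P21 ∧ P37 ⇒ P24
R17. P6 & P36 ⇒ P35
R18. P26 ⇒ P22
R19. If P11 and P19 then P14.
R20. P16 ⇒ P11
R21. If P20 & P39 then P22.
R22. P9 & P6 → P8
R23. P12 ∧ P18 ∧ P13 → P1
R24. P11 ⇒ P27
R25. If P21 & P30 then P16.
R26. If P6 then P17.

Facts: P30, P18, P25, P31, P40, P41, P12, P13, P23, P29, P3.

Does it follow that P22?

Yes

P38  (by R4: P31)
P39  (by R7: P30, P18, P3)
P6  (by R15: P41)
P1  (by R23: P12, P18, P13)
P5  (by R2: P38, P40)
P8  (by R6: P1)
P7  (by R8: P6)
P37  (by R12: P7, P5)
P21  (by R10: P37)
P16  (by R25: P21, P30)
P11  (by R20: P16)
P27  (by R24: P11)
P22  (by R5: P27, P39, P8)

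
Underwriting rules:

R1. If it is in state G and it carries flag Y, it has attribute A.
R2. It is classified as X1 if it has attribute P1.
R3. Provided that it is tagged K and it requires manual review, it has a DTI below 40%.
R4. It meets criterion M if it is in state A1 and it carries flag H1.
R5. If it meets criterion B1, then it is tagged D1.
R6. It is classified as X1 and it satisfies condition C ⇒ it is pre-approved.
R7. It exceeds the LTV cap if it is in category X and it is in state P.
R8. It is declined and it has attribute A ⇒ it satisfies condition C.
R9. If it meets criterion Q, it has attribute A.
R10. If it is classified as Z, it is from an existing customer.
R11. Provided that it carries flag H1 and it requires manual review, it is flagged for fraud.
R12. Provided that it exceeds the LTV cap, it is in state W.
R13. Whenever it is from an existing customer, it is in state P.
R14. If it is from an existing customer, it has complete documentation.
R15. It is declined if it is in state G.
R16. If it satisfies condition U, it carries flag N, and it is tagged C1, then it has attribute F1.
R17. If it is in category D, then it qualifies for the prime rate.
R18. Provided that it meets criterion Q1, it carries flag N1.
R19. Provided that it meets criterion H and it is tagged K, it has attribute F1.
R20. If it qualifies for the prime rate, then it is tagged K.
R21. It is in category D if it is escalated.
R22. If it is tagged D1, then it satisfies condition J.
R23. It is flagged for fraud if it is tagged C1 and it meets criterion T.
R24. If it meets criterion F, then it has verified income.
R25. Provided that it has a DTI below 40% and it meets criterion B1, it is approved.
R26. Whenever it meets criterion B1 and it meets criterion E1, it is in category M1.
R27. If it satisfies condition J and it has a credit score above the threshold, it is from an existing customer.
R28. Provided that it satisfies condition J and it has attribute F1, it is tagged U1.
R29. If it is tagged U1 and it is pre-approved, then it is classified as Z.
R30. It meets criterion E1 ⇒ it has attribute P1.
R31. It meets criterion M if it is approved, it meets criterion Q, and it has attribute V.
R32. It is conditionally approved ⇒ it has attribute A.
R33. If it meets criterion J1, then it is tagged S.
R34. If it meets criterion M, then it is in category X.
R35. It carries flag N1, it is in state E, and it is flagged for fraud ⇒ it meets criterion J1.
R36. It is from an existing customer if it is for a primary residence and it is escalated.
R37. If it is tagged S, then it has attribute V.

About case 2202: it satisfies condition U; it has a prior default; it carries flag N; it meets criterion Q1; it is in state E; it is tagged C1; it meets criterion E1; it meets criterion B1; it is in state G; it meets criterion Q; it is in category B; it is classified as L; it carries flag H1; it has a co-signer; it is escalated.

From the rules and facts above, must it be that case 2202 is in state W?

Forward chaining from the given facts derives: is tagged D1, has attribute A, is declined, has attribute F1, carries flag N1, is in category D, satisfies condition J, is in category M1, is tagged U1, has attribute P1, is classified as X1, satisfies condition C, qualifies for the prime rate, is tagged K, is pre-approved, is classified as Z, is from an existing customer, is in state P, has complete documentation.
The only rule concluding "it is in state W" is R12, which needs "it exceeds the LTV cap"; that is never established.

No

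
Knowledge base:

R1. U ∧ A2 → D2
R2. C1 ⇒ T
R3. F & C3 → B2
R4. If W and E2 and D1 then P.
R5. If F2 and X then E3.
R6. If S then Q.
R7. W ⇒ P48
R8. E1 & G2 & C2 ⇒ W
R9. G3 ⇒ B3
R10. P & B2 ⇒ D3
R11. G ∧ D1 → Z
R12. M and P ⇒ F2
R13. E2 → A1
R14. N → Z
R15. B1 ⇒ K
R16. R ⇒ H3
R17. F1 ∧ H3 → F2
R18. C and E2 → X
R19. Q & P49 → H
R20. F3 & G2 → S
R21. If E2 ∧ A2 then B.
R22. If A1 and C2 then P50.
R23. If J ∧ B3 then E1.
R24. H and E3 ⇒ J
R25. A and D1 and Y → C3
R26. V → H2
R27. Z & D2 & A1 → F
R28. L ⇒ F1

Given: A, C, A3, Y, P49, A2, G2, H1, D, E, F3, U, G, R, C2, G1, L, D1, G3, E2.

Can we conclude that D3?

D2  (by R1: U, A2)
B3  (by R9: G3)
Z  (by R11: G, D1)
A1  (by R13: E2)
H3  (by R16: R)
X  (by R18: C, E2)
S  (by R20: F3, G2)
C3  (by R25: A, D1, Y)
F  (by R27: Z, D2, A1)
F1  (by R28: L)
B2  (by R3: F, C3)
Q  (by R6: S)
F2  (by R17: F1, H3)
H  (by R19: Q, P49)
E3  (by R5: F2, X)
J  (by R24: H, E3)
E1  (by R23: J, B3)
W  (by R8: E1, G2, C2)
P  (by R4: W, E2, D1)
D3  (by R10: P, B2)

Yes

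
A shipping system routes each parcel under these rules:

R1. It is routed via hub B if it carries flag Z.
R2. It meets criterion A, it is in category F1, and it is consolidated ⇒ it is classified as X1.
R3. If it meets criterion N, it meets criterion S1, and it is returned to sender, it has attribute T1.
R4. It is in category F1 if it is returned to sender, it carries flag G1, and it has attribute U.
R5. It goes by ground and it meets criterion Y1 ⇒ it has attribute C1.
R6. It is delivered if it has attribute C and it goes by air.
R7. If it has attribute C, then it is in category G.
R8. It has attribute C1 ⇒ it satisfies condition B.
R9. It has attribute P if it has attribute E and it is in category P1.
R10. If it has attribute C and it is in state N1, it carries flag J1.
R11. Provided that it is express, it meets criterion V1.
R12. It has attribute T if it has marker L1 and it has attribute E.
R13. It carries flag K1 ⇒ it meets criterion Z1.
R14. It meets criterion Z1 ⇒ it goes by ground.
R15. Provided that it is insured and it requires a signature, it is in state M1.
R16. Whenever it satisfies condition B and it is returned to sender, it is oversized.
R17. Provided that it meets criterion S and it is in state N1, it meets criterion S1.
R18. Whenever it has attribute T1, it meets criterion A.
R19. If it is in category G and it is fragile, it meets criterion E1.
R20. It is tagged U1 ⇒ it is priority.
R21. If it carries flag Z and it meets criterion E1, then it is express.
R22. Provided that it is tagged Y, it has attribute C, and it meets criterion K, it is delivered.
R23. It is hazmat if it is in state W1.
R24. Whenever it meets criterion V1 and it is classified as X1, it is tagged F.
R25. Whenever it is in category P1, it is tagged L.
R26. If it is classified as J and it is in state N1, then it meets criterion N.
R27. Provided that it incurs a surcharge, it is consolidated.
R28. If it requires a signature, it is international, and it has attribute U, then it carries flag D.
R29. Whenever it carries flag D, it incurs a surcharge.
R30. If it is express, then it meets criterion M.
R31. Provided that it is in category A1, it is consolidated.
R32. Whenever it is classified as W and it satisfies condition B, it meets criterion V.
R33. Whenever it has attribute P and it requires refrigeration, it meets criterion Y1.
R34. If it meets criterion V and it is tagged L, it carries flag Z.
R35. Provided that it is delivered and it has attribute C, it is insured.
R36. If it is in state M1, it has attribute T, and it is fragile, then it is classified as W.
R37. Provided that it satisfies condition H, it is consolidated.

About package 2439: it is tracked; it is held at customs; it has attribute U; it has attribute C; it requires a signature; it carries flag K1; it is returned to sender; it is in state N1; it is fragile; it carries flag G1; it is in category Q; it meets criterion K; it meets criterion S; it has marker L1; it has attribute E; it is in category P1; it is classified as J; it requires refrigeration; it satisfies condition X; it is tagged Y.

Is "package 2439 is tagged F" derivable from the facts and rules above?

No

Forward chaining from the given facts derives: is in category F1, is in category G, has attribute P, carries flag J1, has attribute T, meets criterion Z1, goes by ground, meets criterion S1, meets criterion E1, is delivered, is tagged L, meets criterion N, meets criterion Y1, is insured, has attribute T1, has attribute C1, satisfies condition B, is in state M1, is oversized, meets criterion A, is classified as W, meets criterion V, carries flag Z, is routed via hub B, is express, meets criterion M, meets criterion V1.
The only rule concluding "it is tagged F" is R24, which needs "it is classified as X1"; that is never established.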